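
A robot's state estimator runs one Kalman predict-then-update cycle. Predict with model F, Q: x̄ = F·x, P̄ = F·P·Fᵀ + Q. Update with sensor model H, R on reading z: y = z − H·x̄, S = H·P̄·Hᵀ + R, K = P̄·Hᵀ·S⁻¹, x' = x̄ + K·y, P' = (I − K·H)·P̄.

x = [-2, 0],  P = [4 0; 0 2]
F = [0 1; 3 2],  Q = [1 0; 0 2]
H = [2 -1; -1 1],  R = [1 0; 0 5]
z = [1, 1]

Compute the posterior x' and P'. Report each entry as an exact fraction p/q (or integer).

x' = [67/126, 37/189]
P' = [83/42 227/63; 227/63 1396/189]

x̄ = F·x = [0, -6]
P̄ = F·P·Fᵀ + Q = [3 4; 4 46]
y = z − H·x̄ = [-5, 7]
S = H·P̄·Hᵀ + R = [43 -40; -40 46]
K = P̄·Hᵀ·S⁻¹ = [22/63 41/126; -34/189 143/189]
x' = x̄ + K·y = [67/126, 37/189]
P' = (I − K·H)·P̄ = [83/42 227/63; 227/63 1396/189]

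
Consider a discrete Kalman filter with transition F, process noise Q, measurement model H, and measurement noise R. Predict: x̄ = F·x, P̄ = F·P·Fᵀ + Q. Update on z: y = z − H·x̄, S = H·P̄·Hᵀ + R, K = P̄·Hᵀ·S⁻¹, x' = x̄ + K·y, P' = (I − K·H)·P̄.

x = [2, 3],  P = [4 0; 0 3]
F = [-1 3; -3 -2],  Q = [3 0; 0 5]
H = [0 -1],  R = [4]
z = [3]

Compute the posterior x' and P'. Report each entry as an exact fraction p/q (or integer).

x' = [115/19, -69/19]
P' = [634/19 -8/19; -8/19 212/57]

x̄ = F·x = [7, -12]
P̄ = F·P·Fᵀ + Q = [34 -6; -6 53]
y = z − H·x̄ = [-9]
S = H·P̄·Hᵀ + R = [57]
K = P̄·Hᵀ·S⁻¹ = [2/19; -53/57]
x' = x̄ + K·y = [115/19, -69/19]
P' = (I − K·H)·P̄ = [634/19 -8/19; -8/19 212/57]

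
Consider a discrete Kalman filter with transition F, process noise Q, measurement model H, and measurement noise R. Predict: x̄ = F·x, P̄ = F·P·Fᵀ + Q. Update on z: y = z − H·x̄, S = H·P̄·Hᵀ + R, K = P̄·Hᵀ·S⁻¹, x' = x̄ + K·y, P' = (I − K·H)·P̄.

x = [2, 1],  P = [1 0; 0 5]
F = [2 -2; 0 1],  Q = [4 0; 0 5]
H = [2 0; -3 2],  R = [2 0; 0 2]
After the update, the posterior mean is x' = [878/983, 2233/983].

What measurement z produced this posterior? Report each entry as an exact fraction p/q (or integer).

z = [2, 2]

x̄ = F·x = [2, 1]
P̄ = F·P·Fᵀ + Q = [28 -10; -10 10]
S = H·P̄·Hᵀ + R = [114 -208; -208 414]
K = P̄·Hᵀ·S⁻¹ = [388/983 -52/983; 530/983 385/983]
x' − x̄ = [-1088/983, 1250/983] = K·y
y = (KᵀK)⁻¹·Kᵀ·(x' − x̄) = [-2, 6]
z = y + H·x̄ = [-2, 6] + [4, -4] = [2, 2]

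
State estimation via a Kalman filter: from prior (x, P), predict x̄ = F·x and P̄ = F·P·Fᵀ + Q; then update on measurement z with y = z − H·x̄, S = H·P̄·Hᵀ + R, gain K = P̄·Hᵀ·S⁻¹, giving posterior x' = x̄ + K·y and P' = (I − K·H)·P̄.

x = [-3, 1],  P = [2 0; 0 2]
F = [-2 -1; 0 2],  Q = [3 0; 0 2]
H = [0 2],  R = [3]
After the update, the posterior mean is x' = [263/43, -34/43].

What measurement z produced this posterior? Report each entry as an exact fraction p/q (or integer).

x̄ = F·x = [5, 2]
P̄ = F·P·Fᵀ + Q = [13 -4; -4 10]
S = H·P̄·Hᵀ + R = [43]
K = P̄·Hᵀ·S⁻¹ = [-8/43; 20/43]
x' − x̄ = [48/43, -120/43] = K·y
y = (KᵀK)⁻¹·Kᵀ·(x' − x̄) = [-6]
z = y + H·x̄ = [-6] + [4] = [-2]

z = [-2]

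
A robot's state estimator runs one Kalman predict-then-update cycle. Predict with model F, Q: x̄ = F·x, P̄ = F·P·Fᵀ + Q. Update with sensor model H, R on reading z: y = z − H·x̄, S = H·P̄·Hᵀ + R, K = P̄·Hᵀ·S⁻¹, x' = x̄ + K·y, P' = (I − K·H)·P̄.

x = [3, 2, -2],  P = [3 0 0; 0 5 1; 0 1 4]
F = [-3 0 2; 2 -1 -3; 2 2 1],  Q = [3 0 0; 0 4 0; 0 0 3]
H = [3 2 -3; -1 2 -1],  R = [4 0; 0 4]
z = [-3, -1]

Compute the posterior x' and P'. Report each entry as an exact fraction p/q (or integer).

x' = [-23/1682, 1241/5046, 1039/841]
P' = [9279/9251 4969/9251 980/841; 4969/9251 50885/27753 1510/841; 980/841 1510/841 2214/841]

x̄ = F·x = [-13, 10, 8]
P̄ = F·P·Fᵀ + Q = [46 -44 -6; -44 63 -17; -6 -17 43]
y = z − H·x̄ = [40, -26]
S = H·P̄·Hᵀ + R = [841 203; 203 577]
K = P̄·Hᵀ·S⁻¹ = [5435/37004 -349/1276; -2999/111012 1277/3828; -341/1682 -3/58]
x' = x̄ + K·y = [-23/1682, 1241/5046, 1039/841]
P' = (I − K·H)·P̄ = [9279/9251 4969/9251 980/841; 4969/9251 50885/27753 1510/841; 980/841 1510/841 2214/841]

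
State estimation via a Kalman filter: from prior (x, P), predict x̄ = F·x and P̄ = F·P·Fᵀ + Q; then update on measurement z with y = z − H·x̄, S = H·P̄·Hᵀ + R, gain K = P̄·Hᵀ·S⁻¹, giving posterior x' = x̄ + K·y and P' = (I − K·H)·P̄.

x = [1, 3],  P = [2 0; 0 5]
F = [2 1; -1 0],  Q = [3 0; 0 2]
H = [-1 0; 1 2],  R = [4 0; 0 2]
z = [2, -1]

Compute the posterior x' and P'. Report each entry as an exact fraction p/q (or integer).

x̄ = F·x = [5, -1]
P̄ = F·P·Fᵀ + Q = [16 -4; -4 4]
y = z − H·x̄ = [7, -4]
S = H·P̄·Hᵀ + R = [20 -8; -8 18]
K = P̄·Hᵀ·S⁻¹ = [-28/37 4/37; 13/37 14/37]
x' = x̄ + K·y = [-27/37, -2/37]
P' = (I − K·H)·P̄ = [112/37 -52/37; -52/37 40/37]

x' = [-27/37, -2/37]
P' = [112/37 -52/37; -52/37 40/37]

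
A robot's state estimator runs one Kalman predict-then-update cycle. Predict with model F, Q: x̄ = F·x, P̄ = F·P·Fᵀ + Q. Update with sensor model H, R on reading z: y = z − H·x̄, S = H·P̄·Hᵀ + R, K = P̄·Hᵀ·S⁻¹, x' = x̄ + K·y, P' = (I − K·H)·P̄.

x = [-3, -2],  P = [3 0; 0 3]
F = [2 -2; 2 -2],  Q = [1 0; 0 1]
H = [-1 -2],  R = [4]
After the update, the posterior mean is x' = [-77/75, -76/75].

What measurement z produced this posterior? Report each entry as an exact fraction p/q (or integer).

x̄ = F·x = [-2, -2]
P̄ = F·P·Fᵀ + Q = [25 24; 24 25]
S = H·P̄·Hᵀ + R = [225]
K = P̄·Hᵀ·S⁻¹ = [-73/225; -74/225]
x' − x̄ = [73/75, 74/75] = K·y
y = (KᵀK)⁻¹·Kᵀ·(x' − x̄) = [-3]
z = y + H·x̄ = [-3] + [6] = [3]

z = [3]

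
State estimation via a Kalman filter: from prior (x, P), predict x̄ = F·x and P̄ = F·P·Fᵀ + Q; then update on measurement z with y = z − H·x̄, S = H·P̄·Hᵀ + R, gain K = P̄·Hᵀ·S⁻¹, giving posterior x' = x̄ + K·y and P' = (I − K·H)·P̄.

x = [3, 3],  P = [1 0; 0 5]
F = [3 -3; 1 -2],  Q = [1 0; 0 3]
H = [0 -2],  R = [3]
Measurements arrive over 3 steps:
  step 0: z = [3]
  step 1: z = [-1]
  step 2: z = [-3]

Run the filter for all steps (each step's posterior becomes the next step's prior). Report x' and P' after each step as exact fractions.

step 0: x' = [2, -17/11], P' = [11 1; 1 8/11]
step 1: x' = [663/601, 452/601], P' = [17818/601 936/601; 936/601 426/601]
step 2: x' = [39801/6557, 104763/72127], P' = [244049/6557 12978/6557; 12978/6557 52743/72127]

step 0: x̄ = F·x = [0, -3]
step 0: P̄ = F·P·Fᵀ + Q = [55 33; 33 24]
step 0: y = z − H·x̄ = [-3]
step 0: S = H·P̄·Hᵀ + R = [99]
step 0: K = P̄·Hᵀ·S⁻¹ = [-2/3; -16/33]
step 0: x' = x̄ + K·y = [2, -17/11]
step 0: P' = (I − K·H)·P̄ = [11 1; 1 8/11]
step 1: x̄ = F·x = [117/11, 56/11]
step 1: P̄ = F·P·Fᵀ + Q = [974/11 312/11; 312/11 142/11]
step 1: y = z − H·x̄ = [101/11]
step 1: S = H·P̄·Hᵀ + R = [601/11]
step 1: K = P̄·Hᵀ·S⁻¹ = [-624/601; -284/601]
step 1: x' = x̄ + K·y = [663/601, 452/601]
step 1: P' = (I − K·H)·P̄ = [17818/601 936/601; 936/601 426/601]
step 2: x̄ = F·x = [633/601, -241/601]
step 2: P̄ = F·P·Fᵀ + Q = [147949/601 47586/601; 47586/601 17581/601]
step 2: y = z − H·x̄ = [-2285/601]
step 2: S = H·P̄·Hᵀ + R = [72127/601]
step 2: K = P̄·Hᵀ·S⁻¹ = [-8652/6557; -35162/72127]
step 2: x' = x̄ + K·y = [39801/6557, 104763/72127]
step 2: P' = (I − K·H)·P̄ = [244049/6557 12978/6557; 12978/6557 52743/72127]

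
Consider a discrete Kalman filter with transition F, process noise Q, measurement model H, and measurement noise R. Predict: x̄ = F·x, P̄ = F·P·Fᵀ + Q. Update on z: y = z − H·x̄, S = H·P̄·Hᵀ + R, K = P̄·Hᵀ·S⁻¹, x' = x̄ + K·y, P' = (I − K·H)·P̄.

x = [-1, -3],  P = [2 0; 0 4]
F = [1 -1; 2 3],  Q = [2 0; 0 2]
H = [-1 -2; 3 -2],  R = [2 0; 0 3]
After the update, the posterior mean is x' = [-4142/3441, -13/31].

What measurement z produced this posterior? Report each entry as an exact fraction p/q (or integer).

x̄ = F·x = [2, -11]
P̄ = F·P·Fᵀ + Q = [8 -8; -8 46]
S = H·P̄·Hᵀ + R = [162 192; 192 355]
K = P̄·Hᵀ·S⁻¹ = [-2420/10323 824/3441; -34/93 -4/31]
x' − x̄ = [-11024/3441, 328/31] = K·y
y = (KᵀK)⁻¹·Kᵀ·(x' − x̄) = [-18, -31]
z = y + H·x̄ = [-18, -31] + [20, 28] = [2, -3]

z = [2, -3]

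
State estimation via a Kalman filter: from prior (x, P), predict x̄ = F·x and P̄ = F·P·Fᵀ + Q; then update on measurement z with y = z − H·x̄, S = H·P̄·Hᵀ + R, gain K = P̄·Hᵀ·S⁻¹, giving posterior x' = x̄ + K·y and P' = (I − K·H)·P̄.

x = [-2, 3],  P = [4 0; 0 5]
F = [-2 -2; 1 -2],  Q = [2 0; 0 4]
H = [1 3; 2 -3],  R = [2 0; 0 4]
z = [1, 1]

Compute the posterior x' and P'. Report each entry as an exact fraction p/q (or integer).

x' = [6525/9562, 320/4781]
P' = [3124/4781 6/4781; 6/4781 704/4781]

x̄ = F·x = [-2, -8]
P̄ = F·P·Fᵀ + Q = [38 12; 12 28]
y = z − H·x̄ = [27, -19]
S = H·P̄·Hᵀ + R = [364 -140; -140 264]
K = P̄·Hᵀ·S⁻¹ = [1571/4781 445/1366; 1059/4781 -75/683]
x' = x̄ + K·y = [6525/9562, 320/4781]
P' = (I − K·H)·P̄ = [3124/4781 6/4781; 6/4781 704/4781]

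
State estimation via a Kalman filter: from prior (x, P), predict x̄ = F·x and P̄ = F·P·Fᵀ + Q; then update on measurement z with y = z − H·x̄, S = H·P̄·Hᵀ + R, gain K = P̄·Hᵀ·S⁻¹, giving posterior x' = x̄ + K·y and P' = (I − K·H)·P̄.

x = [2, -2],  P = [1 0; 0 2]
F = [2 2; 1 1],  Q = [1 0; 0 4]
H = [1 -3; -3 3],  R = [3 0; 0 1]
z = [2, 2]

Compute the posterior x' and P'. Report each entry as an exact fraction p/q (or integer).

x̄ = F·x = [0, 0]
P̄ = F·P·Fᵀ + Q = [13 6; 6 7]
y = z − H·x̄ = [2, 2]
S = H·P̄·Hᵀ + R = [43 -30; -30 73]
K = P̄·Hᵀ·S⁻¹ = [-995/2239 -1053/2239; -1005/2239 -321/2239]
x' = x̄ + K·y = [-4096/2239, -2652/2239]
P' = (I − K·H)·P̄ = [2019/2239 1668/2239; 1668/2239 1561/2239]

x' = [-4096/2239, -2652/2239]
P' = [2019/2239 1668/2239; 1668/2239 1561/2239]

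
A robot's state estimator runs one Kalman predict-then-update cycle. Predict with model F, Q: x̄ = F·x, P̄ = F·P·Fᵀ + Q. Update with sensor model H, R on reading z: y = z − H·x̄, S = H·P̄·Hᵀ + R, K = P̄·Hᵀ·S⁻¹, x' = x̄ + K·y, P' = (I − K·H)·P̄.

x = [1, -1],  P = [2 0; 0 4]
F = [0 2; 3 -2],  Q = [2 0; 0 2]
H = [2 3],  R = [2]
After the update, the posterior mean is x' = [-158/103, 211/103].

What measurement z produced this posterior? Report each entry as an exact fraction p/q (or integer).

x̄ = F·x = [-2, 5]
P̄ = F·P·Fᵀ + Q = [18 -16; -16 36]
S = H·P̄·Hᵀ + R = [206]
K = P̄·Hᵀ·S⁻¹ = [-6/103; 38/103]
x' − x̄ = [48/103, -304/103] = K·y
y = (KᵀK)⁻¹·Kᵀ·(x' − x̄) = [-8]
z = y + H·x̄ = [-8] + [11] = [3]

z = [3]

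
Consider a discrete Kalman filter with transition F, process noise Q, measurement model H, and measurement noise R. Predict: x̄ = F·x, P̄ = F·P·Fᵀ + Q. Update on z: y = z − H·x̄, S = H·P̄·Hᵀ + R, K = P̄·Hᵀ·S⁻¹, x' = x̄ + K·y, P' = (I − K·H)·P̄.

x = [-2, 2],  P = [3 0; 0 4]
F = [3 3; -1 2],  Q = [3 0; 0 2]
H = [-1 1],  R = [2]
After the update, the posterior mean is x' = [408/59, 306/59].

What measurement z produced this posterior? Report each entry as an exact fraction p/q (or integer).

z = [-2]

x̄ = F·x = [0, 6]
P̄ = F·P·Fᵀ + Q = [66 15; 15 21]
S = H·P̄·Hᵀ + R = [59]
K = P̄·Hᵀ·S⁻¹ = [-51/59; 6/59]
x' − x̄ = [408/59, -48/59] = K·y
y = (KᵀK)⁻¹·Kᵀ·(x' − x̄) = [-8]
z = y + H·x̄ = [-8] + [6] = [-2]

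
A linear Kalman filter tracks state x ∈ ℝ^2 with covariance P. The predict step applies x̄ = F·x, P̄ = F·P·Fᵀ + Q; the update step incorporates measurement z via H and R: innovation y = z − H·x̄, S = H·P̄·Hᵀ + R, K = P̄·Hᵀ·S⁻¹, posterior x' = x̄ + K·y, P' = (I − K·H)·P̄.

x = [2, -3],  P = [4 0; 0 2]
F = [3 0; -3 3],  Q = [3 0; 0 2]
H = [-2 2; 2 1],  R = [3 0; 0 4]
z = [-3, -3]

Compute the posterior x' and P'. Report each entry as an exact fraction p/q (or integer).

x' = [-2757/4357, -9819/4357]
P' = [4335/8714 1056/4357; 1056/4357 3192/4357]

x̄ = F·x = [6, -15]
P̄ = F·P·Fᵀ + Q = [39 -36; -36 56]
y = z − H·x̄ = [39, 0]
S = H·P̄·Hᵀ + R = [671 -116; -116 72]
K = P̄·Hᵀ·S⁻¹ = [-741/4357 5391/17428; 1424/4357 1326/4357]
x' = x̄ + K·y = [-2757/4357, -9819/4357]
P' = (I − K·H)·P̄ = [4335/8714 1056/4357; 1056/4357 3192/4357]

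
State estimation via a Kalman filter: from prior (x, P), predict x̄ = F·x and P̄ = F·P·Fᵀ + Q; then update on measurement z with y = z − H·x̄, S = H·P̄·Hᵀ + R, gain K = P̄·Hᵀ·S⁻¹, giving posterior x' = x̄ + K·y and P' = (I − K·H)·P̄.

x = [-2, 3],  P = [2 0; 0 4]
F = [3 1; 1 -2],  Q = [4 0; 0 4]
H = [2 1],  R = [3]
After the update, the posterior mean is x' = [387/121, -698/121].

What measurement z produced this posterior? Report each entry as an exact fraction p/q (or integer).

x̄ = F·x = [-3, -8]
P̄ = F·P·Fᵀ + Q = [26 -2; -2 22]
S = H·P̄·Hᵀ + R = [121]
K = P̄·Hᵀ·S⁻¹ = [50/121; 18/121]
x' − x̄ = [750/121, 270/121] = K·y
y = (KᵀK)⁻¹·Kᵀ·(x' − x̄) = [15]
z = y + H·x̄ = [15] + [-14] = [1]

z = [1]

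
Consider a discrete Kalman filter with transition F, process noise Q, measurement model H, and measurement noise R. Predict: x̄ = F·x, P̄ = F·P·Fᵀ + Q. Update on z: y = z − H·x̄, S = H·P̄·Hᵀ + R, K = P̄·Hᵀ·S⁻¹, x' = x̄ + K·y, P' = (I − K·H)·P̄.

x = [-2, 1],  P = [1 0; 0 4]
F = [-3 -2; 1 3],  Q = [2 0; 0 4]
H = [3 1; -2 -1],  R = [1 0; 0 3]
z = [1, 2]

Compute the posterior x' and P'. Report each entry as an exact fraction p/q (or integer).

x' = [533/788, -1031/788]
P' = [1593/788 -4239/788; -4239/788 11841/788]

x̄ = F·x = [4, 1]
P̄ = F·P·Fᵀ + Q = [27 -27; -27 41]
y = z − H·x̄ = [-12, 11]
S = H·P̄·Hᵀ + R = [123 -68; -68 44]
K = P̄·Hᵀ·S⁻¹ = [135/197 351/788; -219/197 -1121/788]
x' = x̄ + K·y = [533/788, -1031/788]
P' = (I − K·H)·P̄ = [1593/788 -4239/788; -4239/788 11841/788]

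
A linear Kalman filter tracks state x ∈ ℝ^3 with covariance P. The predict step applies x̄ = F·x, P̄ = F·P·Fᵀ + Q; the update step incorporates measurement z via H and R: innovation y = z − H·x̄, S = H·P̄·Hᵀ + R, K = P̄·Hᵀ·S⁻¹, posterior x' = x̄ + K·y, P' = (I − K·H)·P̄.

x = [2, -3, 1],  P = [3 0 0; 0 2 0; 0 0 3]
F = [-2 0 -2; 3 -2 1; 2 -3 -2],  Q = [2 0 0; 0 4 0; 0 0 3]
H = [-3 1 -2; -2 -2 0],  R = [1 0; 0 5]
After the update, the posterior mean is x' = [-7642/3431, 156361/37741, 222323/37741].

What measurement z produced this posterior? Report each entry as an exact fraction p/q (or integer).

z = [-1, -3]

x̄ = F·x = [-6, 13, 11]
P̄ = F·P·Fᵀ + Q = [26 -24 0; -24 42 24; 0 24 45]
S = H·P̄·Hᵀ + R = [505 72; 72 85]
K = P̄·Hᵀ·S⁻¹ = [-762/3431 484/3431; 8202/37741 -22932/37741; -2154/37741 -19488/37741]
x' − x̄ = [12944/3431, -334272/37741, -192828/37741] = K·y
y = (KᵀK)⁻¹·Kᵀ·(x' − x̄) = [-10, 11]
z = y + H·x̄ = [-10, 11] + [9, -14] = [-1, -3]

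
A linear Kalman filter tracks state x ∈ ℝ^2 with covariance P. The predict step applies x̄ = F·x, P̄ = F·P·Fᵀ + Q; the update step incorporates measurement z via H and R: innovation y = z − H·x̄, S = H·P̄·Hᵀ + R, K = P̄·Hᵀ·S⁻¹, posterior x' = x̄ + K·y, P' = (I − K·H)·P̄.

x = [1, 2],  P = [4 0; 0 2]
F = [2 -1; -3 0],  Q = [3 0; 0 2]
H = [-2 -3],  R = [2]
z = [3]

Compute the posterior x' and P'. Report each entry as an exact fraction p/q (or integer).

x' = [-9/7, -6/35]
P' = [102/7 -69/7; -69/7 241/35]

x̄ = F·x = [0, -3]
P̄ = F·P·Fᵀ + Q = [21 -24; -24 38]
y = z − H·x̄ = [-6]
S = H·P̄·Hᵀ + R = [140]
K = P̄·Hᵀ·S⁻¹ = [3/14; -33/70]
x' = x̄ + K·y = [-9/7, -6/35]
P' = (I − K·H)·P̄ = [102/7 -69/7; -69/7 241/35]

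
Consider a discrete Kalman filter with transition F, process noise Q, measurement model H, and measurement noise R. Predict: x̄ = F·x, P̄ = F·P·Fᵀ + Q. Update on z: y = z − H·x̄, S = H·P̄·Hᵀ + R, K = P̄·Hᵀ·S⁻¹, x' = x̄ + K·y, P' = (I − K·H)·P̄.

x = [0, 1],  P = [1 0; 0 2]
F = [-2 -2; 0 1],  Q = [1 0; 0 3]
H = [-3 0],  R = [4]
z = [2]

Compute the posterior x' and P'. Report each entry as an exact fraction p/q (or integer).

x̄ = F·x = [-2, 1]
P̄ = F·P·Fᵀ + Q = [13 -4; -4 5]
y = z − H·x̄ = [-4]
S = H·P̄·Hᵀ + R = [121]
K = P̄·Hᵀ·S⁻¹ = [-39/121; 12/121]
x' = x̄ + K·y = [-86/121, 73/121]
P' = (I − K·H)·P̄ = [52/121 -16/121; -16/121 461/121]

x' = [-86/121, 73/121]
P' = [52/121 -16/121; -16/121 461/121]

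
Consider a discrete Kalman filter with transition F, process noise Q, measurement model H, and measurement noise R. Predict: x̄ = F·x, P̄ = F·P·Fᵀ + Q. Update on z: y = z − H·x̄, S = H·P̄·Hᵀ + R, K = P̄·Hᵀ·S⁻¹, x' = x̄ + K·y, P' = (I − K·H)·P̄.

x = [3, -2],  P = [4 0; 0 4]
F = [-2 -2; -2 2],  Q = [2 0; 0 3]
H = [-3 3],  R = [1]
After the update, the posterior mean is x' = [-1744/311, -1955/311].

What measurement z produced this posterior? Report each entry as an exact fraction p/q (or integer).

x̄ = F·x = [-2, -10]
P̄ = F·P·Fᵀ + Q = [34 0; 0 35]
S = H·P̄·Hᵀ + R = [622]
K = P̄·Hᵀ·S⁻¹ = [-51/311; 105/622]
x' − x̄ = [-1122/311, 1155/311] = K·y
y = (KᵀK)⁻¹·Kᵀ·(x' − x̄) = [22]
z = y + H·x̄ = [22] + [-24] = [-2]

z = [-2]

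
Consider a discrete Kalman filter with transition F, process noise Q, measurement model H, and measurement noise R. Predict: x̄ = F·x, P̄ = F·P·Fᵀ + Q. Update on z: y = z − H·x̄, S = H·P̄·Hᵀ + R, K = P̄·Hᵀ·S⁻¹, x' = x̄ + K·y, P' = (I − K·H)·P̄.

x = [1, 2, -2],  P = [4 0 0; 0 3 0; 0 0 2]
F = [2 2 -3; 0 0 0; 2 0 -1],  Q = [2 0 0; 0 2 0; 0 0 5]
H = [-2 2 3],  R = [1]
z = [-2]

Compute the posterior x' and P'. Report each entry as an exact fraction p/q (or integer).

x̄ = F·x = [12, 0, 4]
P̄ = F·P·Fᵀ + Q = [48 0 22; 0 2 0; 22 0 23]
y = z − H·x̄ = [10]
S = H·P̄·Hᵀ + R = [144]
K = P̄·Hᵀ·S⁻¹ = [-5/24; 1/36; 25/144]
x' = x̄ + K·y = [119/12, 5/18, 413/72]
P' = (I − K·H)·P̄ = [167/4 5/6 653/24; 5/6 17/9 -25/36; 653/24 -25/36 2687/144]

x' = [119/12, 5/18, 413/72]
P' = [167/4 5/6 653/24; 5/6 17/9 -25/36; 653/24 -25/36 2687/144]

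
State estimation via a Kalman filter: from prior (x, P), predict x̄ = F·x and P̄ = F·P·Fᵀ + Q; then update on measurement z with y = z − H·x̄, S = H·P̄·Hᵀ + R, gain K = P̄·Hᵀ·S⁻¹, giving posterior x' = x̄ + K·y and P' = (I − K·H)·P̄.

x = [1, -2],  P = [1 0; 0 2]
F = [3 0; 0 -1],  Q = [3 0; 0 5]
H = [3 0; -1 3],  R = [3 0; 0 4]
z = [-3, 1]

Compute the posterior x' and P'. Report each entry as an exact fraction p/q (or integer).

x' = [-2151/2491, 404/2491]
P' = [804/2491 252/2491; 252/2491 1120/2491]

x̄ = F·x = [3, 2]
P̄ = F·P·Fᵀ + Q = [12 0; 0 7]
y = z − H·x̄ = [-12, -2]
S = H·P̄·Hᵀ + R = [111 -36; -36 79]
K = P̄·Hᵀ·S⁻¹ = [804/2491 -12/2491; 252/2491 777/2491]
x' = x̄ + K·y = [-2151/2491, 404/2491]
P' = (I − K·H)·P̄ = [804/2491 252/2491; 252/2491 1120/2491]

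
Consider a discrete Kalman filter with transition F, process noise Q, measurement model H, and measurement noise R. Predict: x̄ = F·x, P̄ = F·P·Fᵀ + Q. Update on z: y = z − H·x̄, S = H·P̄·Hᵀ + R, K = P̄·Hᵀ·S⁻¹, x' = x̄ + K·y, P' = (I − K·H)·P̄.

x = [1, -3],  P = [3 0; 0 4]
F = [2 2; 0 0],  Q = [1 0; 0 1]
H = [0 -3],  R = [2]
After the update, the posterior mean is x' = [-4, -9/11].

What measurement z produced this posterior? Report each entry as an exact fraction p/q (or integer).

x̄ = F·x = [-4, 0]
P̄ = F·P·Fᵀ + Q = [29 0; 0 1]
S = H·P̄·Hᵀ + R = [11]
K = P̄·Hᵀ·S⁻¹ = [0; -3/11]
x' − x̄ = [0, -9/11] = K·y
y = (KᵀK)⁻¹·Kᵀ·(x' − x̄) = [3]
z = y + H·x̄ = [3] + [0] = [3]

z = [3]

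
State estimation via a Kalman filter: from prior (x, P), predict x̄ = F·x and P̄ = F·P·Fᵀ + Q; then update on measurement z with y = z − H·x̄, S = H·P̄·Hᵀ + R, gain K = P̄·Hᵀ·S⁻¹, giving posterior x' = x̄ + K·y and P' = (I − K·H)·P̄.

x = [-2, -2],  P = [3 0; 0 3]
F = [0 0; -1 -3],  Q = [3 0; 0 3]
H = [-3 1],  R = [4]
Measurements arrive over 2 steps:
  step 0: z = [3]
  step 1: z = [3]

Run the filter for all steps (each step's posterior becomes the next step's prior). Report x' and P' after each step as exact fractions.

step 0: x' = [45/64, 347/64], P' = [111/64 297/64; 297/64 1023/64]
step 1: x' = [-5751/6638, 105/6638], P' = [8661/3319 25407/3319; 25407/3319 87513/3319]

step 0: x̄ = F·x = [0, 8]
step 0: P̄ = F·P·Fᵀ + Q = [3 0; 0 33]
step 0: y = z − H·x̄ = [-5]
step 0: S = H·P̄·Hᵀ + R = [64]
step 0: K = P̄·Hᵀ·S⁻¹ = [-9/64; 33/64]
step 0: x' = x̄ + K·y = [45/64, 347/64]
step 0: P' = (I − K·H)·P̄ = [111/64 297/64; 297/64 1023/64]
step 1: x̄ = F·x = [0, -543/32]
step 1: P̄ = F·P·Fᵀ + Q = [3 0; 0 2823/16]
step 1: y = z − H·x̄ = [639/32]
step 1: S = H·P̄·Hᵀ + R = [3319/16]
step 1: K = P̄·Hᵀ·S⁻¹ = [-144/3319; 2823/3319]
step 1: x' = x̄ + K·y = [-5751/6638, 105/6638]
step 1: P' = (I − K·H)·P̄ = [8661/3319 25407/3319; 25407/3319 87513/3319]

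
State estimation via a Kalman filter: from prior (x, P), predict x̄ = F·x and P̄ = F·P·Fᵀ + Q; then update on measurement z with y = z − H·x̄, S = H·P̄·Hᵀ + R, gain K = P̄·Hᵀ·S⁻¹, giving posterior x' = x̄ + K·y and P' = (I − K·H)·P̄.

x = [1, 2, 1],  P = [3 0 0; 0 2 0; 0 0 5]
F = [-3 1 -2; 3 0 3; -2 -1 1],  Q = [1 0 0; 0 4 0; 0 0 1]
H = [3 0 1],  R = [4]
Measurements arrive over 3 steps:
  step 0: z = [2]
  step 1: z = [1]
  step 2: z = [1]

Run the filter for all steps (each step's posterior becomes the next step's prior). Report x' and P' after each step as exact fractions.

step 0: x' = [109/85, 104/85, -499/255], P' = [194/85 -321/85 -478/85; -321/85 1414/85 847/85; -478/85 847/85 4378/255]
step 1: x' = [80599/34222, -44076/17111, -210507/34222], P' = [128235/34222 -189606/17111 -333989/34222; -189606/17111 1247048/17111 555666/17111; -333989/34222 555666/17111 982627/34222]
step 2: x' = [872953/275250, -511914/45875, -2349553/275250], P' = [10070753/2064375 -2768751/229375 -26976353/2064375; -2768751/229375 25919878/229375 8467701/229375; -26976353/2064375 8467701/229375 79341953/2064375]

step 0: x̄ = F·x = [-3, 6, -3]
step 0: P̄ = F·P·Fᵀ + Q = [50 -57 6; -57 76 -3; 6 -3 20]
step 0: y = z − H·x̄ = [14]
step 0: S = H·P̄·Hᵀ + R = [510]
step 0: K = P̄·Hᵀ·S⁻¹ = [26/85; -29/85; 19/255]
step 0: x' = x̄ + K·y = [109/85, 104/85, -499/255]
step 0: P' = (I − K·H)·P̄ = [194/85 -321/85 -478/85; -321/85 1414/85 847/85; -478/85 847/85 4378/255]
step 1: x̄ = F·x = [329/255, -172/85, -293/51]
step 1: P̄ = F·P·Fᵀ + Q = [5653/255 -1754/85 -856/51; -1754/85 6616/85 614/17; -856/51 614/17 1601/51]
step 1: y = z − H·x̄ = [733/255]
step 1: S = H·P̄·Hᵀ + R = [34222/255]
step 1: K = P̄·Hᵀ·S⁻¹ = [12679/34222; -3288/17111; -4835/34222]
step 1: x' = x̄ + K·y = [80599/34222, -44076/17111, -210507/34222]
step 1: P' = (I − K·H)·P̄ = [128235/34222 -189606/17111 -333989/34222; -189606/17111 1247048/17111 555666/17111; -333989/34222 555666/17111 982627/34222]
step 2: x̄ = F·x = [91065/34222, -194862/17111, -283553/34222]
step 2: P̄ = F·P·Fᵀ + Q = [1435017/34222 78159/17111 -1069145/34222; 78159/17111 2061422/17111 492039/17111; -1069145/34222 492039/17111 1620329/34222]
step 2: y = z − H·x̄ = [22290/17111]
step 2: S = H·P̄·Hᵀ + R = [4128750/17111]
step 2: K = P̄·Hᵀ·S⁻¹ = [1617953/4128750; 40362/229375; -793553/4128750]
step 2: x' = x̄ + K·y = [872953/275250, -511914/45875, -2349553/275250]
step 2: P' = (I − K·H)·P̄ = [10070753/2064375 -2768751/229375 -26976353/2064375; -2768751/229375 25919878/229375 8467701/229375; -26976353/2064375 8467701/229375 79341953/2064375]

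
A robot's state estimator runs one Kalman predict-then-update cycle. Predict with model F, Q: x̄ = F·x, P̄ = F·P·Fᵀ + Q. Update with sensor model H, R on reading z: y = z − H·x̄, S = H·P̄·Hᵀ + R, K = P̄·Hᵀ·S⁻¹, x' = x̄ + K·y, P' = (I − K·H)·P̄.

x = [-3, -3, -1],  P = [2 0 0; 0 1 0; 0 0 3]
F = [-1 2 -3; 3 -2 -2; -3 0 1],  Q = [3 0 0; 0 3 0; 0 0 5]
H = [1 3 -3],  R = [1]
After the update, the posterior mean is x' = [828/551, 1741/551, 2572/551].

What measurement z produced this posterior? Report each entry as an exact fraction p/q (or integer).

x̄ = F·x = [0, -1, 8]
P̄ = F·P·Fᵀ + Q = [36 8 -3; 8 37 -24; -3 -24 26]
S = H·P̄·Hᵀ + R = [1102]
K = P̄·Hᵀ·S⁻¹ = [69/1102; 191/1102; -153/1102]
x' − x̄ = [828/551, 2292/551, -1836/551] = K·y
y = (KᵀK)⁻¹·Kᵀ·(x' − x̄) = [24]
z = y + H·x̄ = [24] + [-27] = [-3]

z = [-3]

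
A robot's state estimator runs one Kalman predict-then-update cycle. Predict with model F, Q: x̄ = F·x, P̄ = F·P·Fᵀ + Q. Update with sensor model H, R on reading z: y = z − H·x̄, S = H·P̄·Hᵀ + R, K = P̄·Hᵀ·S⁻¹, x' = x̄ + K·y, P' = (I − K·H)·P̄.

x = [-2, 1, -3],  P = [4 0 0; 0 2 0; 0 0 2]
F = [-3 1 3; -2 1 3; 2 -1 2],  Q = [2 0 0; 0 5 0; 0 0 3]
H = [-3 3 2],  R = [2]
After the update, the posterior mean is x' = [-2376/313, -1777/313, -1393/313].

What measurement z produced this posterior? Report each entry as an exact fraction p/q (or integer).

z = [-3]

x̄ = F·x = [-2, -4, -11]
P̄ = F·P·Fᵀ + Q = [58 44 -14; 44 41 -6; -14 -6 29]
S = H·P̄·Hᵀ + R = [313]
K = P̄·Hᵀ·S⁻¹ = [-70/313; -21/313; 82/313]
x' − x̄ = [-1750/313, -525/313, 2050/313] = K·y
y = (KᵀK)⁻¹·Kᵀ·(x' − x̄) = [25]
z = y + H·x̄ = [25] + [-28] = [-3]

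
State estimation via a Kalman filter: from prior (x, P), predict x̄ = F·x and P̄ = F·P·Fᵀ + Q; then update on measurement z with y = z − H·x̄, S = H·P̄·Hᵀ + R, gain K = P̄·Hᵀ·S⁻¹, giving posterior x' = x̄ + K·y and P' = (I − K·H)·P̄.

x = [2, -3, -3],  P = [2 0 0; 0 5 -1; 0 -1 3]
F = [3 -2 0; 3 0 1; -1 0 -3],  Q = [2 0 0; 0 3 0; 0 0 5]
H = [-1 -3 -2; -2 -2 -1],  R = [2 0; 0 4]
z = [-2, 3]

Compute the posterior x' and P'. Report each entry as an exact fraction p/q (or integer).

x' = [-8896/16587, -30044/5529, 52057/5529]
P' = [40472/16587 -13136/5529 11392/5529; -13136/5529 15766/1843 -21404/1843; 11392/5529 -21404/1843 31268/1843]

x̄ = F·x = [12, 3, 7]
P̄ = F·P·Fᵀ + Q = [40 20 -12; 20 24 -15; -12 -15 34]
y = z − H·x̄ = [33, 40]
S = H·P̄·Hᵀ + R = [286 287; 287 346]
K = P̄·Hᵀ·S⁻¹ = [4700/16587 -9076/16587; -167/5529 -1028/5529; -3182/5529 2959/5529]
x' = x̄ + K·y = [-8896/16587, -30044/5529, 52057/5529]
P' = (I − K·H)·P̄ = [40472/16587 -13136/5529 11392/5529; -13136/5529 15766/1843 -21404/1843; 11392/5529 -21404/1843 31268/1843]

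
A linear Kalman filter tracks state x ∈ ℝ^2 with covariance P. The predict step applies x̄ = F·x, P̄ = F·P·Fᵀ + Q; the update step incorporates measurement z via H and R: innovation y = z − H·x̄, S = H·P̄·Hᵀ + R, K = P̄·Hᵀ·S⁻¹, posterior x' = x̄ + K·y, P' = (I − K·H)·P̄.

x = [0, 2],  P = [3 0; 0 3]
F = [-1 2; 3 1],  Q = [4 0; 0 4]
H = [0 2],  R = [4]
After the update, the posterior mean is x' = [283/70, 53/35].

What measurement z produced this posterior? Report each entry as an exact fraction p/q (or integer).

x̄ = F·x = [4, 2]
P̄ = F·P·Fᵀ + Q = [19 -3; -3 34]
S = H·P̄·Hᵀ + R = [140]
K = P̄·Hᵀ·S⁻¹ = [-3/70; 17/35]
x' − x̄ = [3/70, -17/35] = K·y
y = (KᵀK)⁻¹·Kᵀ·(x' − x̄) = [-1]
z = y + H·x̄ = [-1] + [4] = [3]

z = [3]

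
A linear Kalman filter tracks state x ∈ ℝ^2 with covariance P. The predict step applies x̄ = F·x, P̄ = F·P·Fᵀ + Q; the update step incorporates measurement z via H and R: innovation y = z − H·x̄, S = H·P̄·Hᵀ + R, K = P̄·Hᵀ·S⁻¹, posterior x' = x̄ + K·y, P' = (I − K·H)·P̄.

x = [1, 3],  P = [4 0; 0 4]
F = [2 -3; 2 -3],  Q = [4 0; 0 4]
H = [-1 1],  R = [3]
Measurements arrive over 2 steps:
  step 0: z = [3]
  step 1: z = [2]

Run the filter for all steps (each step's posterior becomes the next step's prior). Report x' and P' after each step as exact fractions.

step 0: x̄ = F·x = [-7, -7]
step 0: P̄ = F·P·Fᵀ + Q = [56 52; 52 56]
step 0: y = z − H·x̄ = [3]
step 0: S = H·P̄·Hᵀ + R = [11]
step 0: K = P̄·Hᵀ·S⁻¹ = [-4/11; 4/11]
step 0: x' = x̄ + K·y = [-89/11, -65/11]
step 0: P' = (I − K·H)·P̄ = [600/11 588/11; 588/11 600/11]
step 1: x̄ = F·x = [17/11, 17/11]
step 1: P̄ = F·P·Fᵀ + Q = [788/11 744/11; 744/11 788/11]
step 1: y = z − H·x̄ = [2]
step 1: S = H·P̄·Hᵀ + R = [11]
step 1: K = P̄·Hᵀ·S⁻¹ = [-4/11; 4/11]
step 1: x' = x̄ + K·y = [9/11, 25/11]
step 1: P' = (I − K·H)·P̄ = [772/11 760/11; 760/11 772/11]

step 0: x' = [-89/11, -65/11], P' = [600/11 588/11; 588/11 600/11]
step 1: x' = [9/11, 25/11], P' = [772/11 760/11; 760/11 772/11]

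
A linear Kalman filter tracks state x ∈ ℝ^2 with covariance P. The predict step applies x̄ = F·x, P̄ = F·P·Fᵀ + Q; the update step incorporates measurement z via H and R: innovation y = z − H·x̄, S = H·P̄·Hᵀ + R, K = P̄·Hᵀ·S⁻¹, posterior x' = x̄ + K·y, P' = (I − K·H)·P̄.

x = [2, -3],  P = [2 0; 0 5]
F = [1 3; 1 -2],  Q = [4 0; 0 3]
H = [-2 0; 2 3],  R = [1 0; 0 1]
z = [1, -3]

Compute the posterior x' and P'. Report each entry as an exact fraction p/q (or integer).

x' = [-4916/8987, -10375/17974]
P' = [2235/8987 -1487/8987; -1487/8987 3953/17974]

x̄ = F·x = [-7, 8]
P̄ = F·P·Fᵀ + Q = [51 -28; -28 25]
y = z − H·x̄ = [-13, -13]
S = H·P̄·Hᵀ + R = [205 -36; -36 94]
K = P̄·Hᵀ·S⁻¹ = [-4470/8987 9/8987; 2974/8987 5911/17974]
x' = x̄ + K·y = [-4916/8987, -10375/17974]
P' = (I − K·H)·P̄ = [2235/8987 -1487/8987; -1487/8987 3953/17974]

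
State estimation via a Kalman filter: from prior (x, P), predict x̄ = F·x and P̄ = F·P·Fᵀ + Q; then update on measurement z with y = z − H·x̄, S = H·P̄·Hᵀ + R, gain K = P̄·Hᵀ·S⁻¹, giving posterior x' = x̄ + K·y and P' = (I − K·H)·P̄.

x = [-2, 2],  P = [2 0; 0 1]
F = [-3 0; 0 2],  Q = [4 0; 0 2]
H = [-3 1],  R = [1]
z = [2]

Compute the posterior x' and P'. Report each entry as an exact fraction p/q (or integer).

x̄ = F·x = [6, 4]
P̄ = F·P·Fᵀ + Q = [22 0; 0 6]
y = z − H·x̄ = [16]
S = H·P̄·Hᵀ + R = [205]
K = P̄·Hᵀ·S⁻¹ = [-66/205; 6/205]
x' = x̄ + K·y = [174/205, 916/205]
P' = (I − K·H)·P̄ = [154/205 396/205; 396/205 1194/205]

x' = [174/205, 916/205]
P' = [154/205 396/205; 396/205 1194/205]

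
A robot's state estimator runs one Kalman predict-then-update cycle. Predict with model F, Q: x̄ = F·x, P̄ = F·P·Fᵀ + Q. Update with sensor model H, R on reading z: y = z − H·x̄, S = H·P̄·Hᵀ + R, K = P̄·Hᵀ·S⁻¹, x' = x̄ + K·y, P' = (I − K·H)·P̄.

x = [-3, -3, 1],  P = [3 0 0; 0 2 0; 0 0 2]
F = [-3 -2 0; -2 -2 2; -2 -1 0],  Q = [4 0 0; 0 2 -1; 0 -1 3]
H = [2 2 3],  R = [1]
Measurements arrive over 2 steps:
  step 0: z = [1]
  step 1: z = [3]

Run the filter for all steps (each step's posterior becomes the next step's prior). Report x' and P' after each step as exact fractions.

step 0: x̄ = F·x = [15, 14, 9]
step 0: P̄ = F·P·Fᵀ + Q = [39 26 22; 26 30 15; 22 15 17]
step 0: y = z − H·x̄ = [-84]
step 0: S = H·P̄·Hᵀ + R = [1082]
step 0: K = P̄·Hᵀ·S⁻¹ = [98/541; 157/1082; 125/1082]
step 0: x' = x̄ + K·y = [-117/541, 980/541, -381/541]
step 0: P' = (I − K·H)·P̄ = [1891/541 -1320/541 -348/541; -1320/541 7811/1082 -3395/1082; -348/541 -3395/1082 2769/1082]
step 1: x̄ = F·x = [-1609/541, -2488/541, -746/541]
step 1: P̄ = F·P·Fᵀ + Q = [18965/541 22646/541 9917/541; 22646/541 35610/541 11701/541; 9917/541 11701/541 15625/1082]
step 1: y = z − H·x̄ = [12055/541]
step 1: S = H·P̄·Hᵀ + R = [1459475/1082]
step 1: K = P̄·Hᵀ·S⁻¹ = [225946/1459475; 60646/291895; 133347/1459475]
step 1: x' = x̄ + K·y = [138811/291895, 1794/58379, 191767/291895]
step 1: P' = (I − K·H)·P̄ = [3979937/1459475 -445668/291895 -1092416/1459475; -445668/291895 443452/58379 -1160846/291895; -1092416/1459475 -1160846/291895 4642213/1459475]

step 0: x' = [-117/541, 980/541, -381/541], P' = [1891/541 -1320/541 -348/541; -1320/541 7811/1082 -3395/1082; -348/541 -3395/1082 2769/1082]
step 1: x' = [138811/291895, 1794/58379, 191767/291895], P' = [3979937/1459475 -445668/291895 -1092416/1459475; -445668/291895 443452/58379 -1160846/291895; -1092416/1459475 -1160846/291895 4642213/1459475]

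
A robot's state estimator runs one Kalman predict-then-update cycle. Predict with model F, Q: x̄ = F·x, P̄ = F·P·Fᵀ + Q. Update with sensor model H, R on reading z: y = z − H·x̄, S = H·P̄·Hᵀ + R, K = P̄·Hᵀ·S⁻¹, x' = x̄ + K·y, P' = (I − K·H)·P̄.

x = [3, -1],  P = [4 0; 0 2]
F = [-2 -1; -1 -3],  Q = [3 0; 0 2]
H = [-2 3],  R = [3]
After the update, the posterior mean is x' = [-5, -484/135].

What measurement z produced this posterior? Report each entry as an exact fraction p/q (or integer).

x̄ = F·x = [-5, 0]
P̄ = F·P·Fᵀ + Q = [21 14; 14 24]
S = H·P̄·Hᵀ + R = [135]
K = P̄·Hᵀ·S⁻¹ = [0; 44/135]
x' − x̄ = [0, -484/135] = K·y
y = (KᵀK)⁻¹·Kᵀ·(x' − x̄) = [-11]
z = y + H·x̄ = [-11] + [10] = [-1]

z = [-1]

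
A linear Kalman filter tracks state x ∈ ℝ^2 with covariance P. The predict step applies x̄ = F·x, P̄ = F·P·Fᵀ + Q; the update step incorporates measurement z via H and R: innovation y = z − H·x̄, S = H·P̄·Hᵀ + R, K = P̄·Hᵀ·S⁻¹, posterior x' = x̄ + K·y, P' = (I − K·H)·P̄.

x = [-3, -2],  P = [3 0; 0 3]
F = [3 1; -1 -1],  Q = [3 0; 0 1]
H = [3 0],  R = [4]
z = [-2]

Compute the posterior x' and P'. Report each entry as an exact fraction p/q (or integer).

x̄ = F·x = [-11, 5]
P̄ = F·P·Fᵀ + Q = [33 -12; -12 7]
y = z − H·x̄ = [31]
S = H·P̄·Hᵀ + R = [301]
K = P̄·Hᵀ·S⁻¹ = [99/301; -36/301]
x' = x̄ + K·y = [-242/301, 389/301]
P' = (I − K·H)·P̄ = [132/301 -48/301; -48/301 811/301]

x' = [-242/301, 389/301]
P' = [132/301 -48/301; -48/301 811/301]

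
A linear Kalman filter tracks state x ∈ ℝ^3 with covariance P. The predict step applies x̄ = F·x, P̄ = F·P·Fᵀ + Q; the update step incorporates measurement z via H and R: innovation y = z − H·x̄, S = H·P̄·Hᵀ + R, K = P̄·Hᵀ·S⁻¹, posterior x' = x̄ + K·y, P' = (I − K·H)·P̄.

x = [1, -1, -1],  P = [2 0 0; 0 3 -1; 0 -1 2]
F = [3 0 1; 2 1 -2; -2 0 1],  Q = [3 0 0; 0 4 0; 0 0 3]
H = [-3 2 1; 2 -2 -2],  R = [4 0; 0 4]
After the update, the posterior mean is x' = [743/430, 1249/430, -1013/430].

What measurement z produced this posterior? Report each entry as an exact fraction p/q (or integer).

x̄ = F·x = [2, 3, -3]
P̄ = F·P·Fᵀ + Q = [23 7 -10; 7 27 -13; -10 -13 13]
S = H·P̄·Hᵀ + R = [256 -204; -204 176]
K = P̄·Hᵀ·S⁻¹ = [-52/215 13/860; 83/430 31/215; -68/215 -413/860]
x' − x̄ = [-117/430, -41/430, 277/430] = K·y
y = (KᵀK)⁻¹·Kᵀ·(x' − x̄) = [1, -2]
z = y + H·x̄ = [1, -2] + [-3, 4] = [-2, 2]

z = [-2, 2]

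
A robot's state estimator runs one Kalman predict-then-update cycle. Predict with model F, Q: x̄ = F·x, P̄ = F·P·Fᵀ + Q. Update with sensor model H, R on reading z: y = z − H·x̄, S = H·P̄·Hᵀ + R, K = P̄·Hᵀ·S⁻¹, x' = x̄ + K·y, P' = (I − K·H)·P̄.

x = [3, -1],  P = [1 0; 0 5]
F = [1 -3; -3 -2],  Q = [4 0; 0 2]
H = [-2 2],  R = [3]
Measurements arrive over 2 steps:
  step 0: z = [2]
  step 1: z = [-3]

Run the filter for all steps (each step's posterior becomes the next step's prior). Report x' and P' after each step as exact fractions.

step 0: x' = [-622/111, -553/111], P' = [3434/111 3365/111; 3365/111 3377/111]
step 1: x' = [-10011/4763, -16922/4763], P' = [901229/42867 920663/42867; 920663/42867 972164/42867]

step 0: x̄ = F·x = [6, -7]
step 0: P̄ = F·P·Fᵀ + Q = [50 27; 27 31]
step 0: y = z − H·x̄ = [28]
step 0: S = H·P̄·Hᵀ + R = [111]
step 0: K = P̄·Hᵀ·S⁻¹ = [-46/111; 8/111]
step 0: x' = x̄ + K·y = [-622/111, -553/111]
step 0: P' = (I − K·H)·P̄ = [3434/111 3365/111; 3365/111 3377/111]
step 1: x̄ = F·x = [1037/111, 2972/111]
step 1: P̄ = F·P·Fᵀ + Q = [14081/111 33515/111; 33515/111 85016/111]
step 1: y = z − H·x̄ = [-1401/37]
step 1: S = H·P̄·Hᵀ + R = [42867/37]
step 1: K = P̄·Hᵀ·S⁻¹ = [12956/42867; 34334/42867]
step 1: x' = x̄ + K·y = [-10011/4763, -16922/4763]
step 1: P' = (I − K·H)·P̄ = [901229/42867 920663/42867; 920663/42867 972164/42867]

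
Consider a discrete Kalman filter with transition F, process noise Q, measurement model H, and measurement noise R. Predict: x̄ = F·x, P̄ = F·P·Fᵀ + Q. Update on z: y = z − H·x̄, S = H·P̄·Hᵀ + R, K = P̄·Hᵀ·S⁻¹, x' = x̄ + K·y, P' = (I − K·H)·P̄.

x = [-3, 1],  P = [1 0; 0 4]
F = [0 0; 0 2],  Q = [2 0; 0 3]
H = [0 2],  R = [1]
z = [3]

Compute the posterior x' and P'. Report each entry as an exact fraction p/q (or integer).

x' = [0, 116/77]
P' = [2 0; 0 19/77]

x̄ = F·x = [0, 2]
P̄ = F·P·Fᵀ + Q = [2 0; 0 19]
y = z − H·x̄ = [-1]
S = H·P̄·Hᵀ + R = [77]
K = P̄·Hᵀ·S⁻¹ = [0; 38/77]
x' = x̄ + K·y = [0, 116/77]
P' = (I − K·H)·P̄ = [2 0; 0 19/77]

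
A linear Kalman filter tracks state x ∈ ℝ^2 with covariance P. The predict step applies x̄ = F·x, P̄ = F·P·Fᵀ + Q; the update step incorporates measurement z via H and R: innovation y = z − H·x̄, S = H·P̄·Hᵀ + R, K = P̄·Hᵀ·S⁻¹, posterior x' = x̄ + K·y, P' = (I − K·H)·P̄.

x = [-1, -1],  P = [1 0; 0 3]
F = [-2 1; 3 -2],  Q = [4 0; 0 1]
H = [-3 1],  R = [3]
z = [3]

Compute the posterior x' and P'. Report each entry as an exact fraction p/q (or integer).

x̄ = F·x = [1, -1]
P̄ = F·P·Fᵀ + Q = [11 -12; -12 22]
y = z − H·x̄ = [7]
S = H·P̄·Hᵀ + R = [196]
K = P̄·Hᵀ·S⁻¹ = [-45/196; 29/98]
x' = x̄ + K·y = [-17/28, 15/14]
P' = (I − K·H)·P̄ = [131/196 129/98; 129/98 237/49]

x' = [-17/28, 15/14]
P' = [131/196 129/98; 129/98 237/49]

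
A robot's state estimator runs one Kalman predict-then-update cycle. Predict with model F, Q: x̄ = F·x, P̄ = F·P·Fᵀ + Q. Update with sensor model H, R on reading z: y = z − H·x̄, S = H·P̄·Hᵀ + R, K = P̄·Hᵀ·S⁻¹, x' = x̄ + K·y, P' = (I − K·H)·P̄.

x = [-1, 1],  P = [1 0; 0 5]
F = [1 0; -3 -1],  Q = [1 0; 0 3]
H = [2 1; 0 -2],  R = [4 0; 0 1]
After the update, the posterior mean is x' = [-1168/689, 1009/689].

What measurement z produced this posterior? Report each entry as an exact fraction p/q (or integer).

z = [-3, -3]

x̄ = F·x = [-1, 2]
P̄ = F·P·Fᵀ + Q = [2 -3; -3 17]
S = H·P̄·Hᵀ + R = [17 -22; -22 69]
K = P̄·Hᵀ·S⁻¹ = [201/689 124/689; 11/689 -336/689]
x' − x̄ = [-479/689, -369/689] = K·y
y = (KᵀK)⁻¹·Kᵀ·(x' − x̄) = [-3, 1]
z = y + H·x̄ = [-3, 1] + [0, -4] = [-3, -3]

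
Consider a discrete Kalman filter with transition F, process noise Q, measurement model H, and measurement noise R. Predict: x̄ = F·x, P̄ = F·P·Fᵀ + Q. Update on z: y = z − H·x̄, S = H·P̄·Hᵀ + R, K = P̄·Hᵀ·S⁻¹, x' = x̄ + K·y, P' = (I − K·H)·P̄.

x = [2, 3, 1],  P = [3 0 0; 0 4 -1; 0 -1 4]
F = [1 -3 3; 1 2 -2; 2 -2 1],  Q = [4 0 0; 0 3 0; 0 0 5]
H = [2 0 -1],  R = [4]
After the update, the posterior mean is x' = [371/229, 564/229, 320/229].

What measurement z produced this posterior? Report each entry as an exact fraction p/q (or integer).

z = [2]

x̄ = F·x = [-4, 6, -1]
P̄ = F·P·Fᵀ + Q = [97 -57 51; -57 46 -24; 51 -24 41]
S = H·P̄·Hᵀ + R = [229]
K = P̄·Hᵀ·S⁻¹ = [143/229; -90/229; 61/229]
x' − x̄ = [1287/229, -810/229, 549/229] = K·y
y = (KᵀK)⁻¹·Kᵀ·(x' − x̄) = [9]
z = y + H·x̄ = [9] + [-7] = [2]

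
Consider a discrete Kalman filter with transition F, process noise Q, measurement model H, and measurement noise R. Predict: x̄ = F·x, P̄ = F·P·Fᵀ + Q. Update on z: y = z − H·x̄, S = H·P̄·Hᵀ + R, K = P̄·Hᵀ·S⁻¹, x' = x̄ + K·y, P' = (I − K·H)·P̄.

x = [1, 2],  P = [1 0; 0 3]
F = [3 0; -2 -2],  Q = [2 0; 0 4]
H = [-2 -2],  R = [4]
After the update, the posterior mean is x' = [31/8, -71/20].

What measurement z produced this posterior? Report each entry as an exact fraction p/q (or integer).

z = [-1]

x̄ = F·x = [3, -6]
P̄ = F·P·Fᵀ + Q = [11 -6; -6 20]
S = H·P̄·Hᵀ + R = [80]
K = P̄·Hᵀ·S⁻¹ = [-1/8; -7/20]
x' − x̄ = [7/8, 49/20] = K·y
y = (KᵀK)⁻¹·Kᵀ·(x' − x̄) = [-7]
z = y + H·x̄ = [-7] + [6] = [-1]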